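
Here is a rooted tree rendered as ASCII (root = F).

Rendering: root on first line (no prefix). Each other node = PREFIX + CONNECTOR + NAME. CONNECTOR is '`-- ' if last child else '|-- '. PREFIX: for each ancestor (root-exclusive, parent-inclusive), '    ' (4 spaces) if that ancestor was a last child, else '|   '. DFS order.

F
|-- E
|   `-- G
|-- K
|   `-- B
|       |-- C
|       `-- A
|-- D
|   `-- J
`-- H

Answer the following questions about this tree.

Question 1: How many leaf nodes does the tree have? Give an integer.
Answer: 5

Derivation:
Leaves (nodes with no children): A, C, G, H, J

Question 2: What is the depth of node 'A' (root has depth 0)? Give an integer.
Path from root to A: F -> K -> B -> A
Depth = number of edges = 3

Answer: 3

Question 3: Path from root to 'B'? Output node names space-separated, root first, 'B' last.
Walk down from root: F -> K -> B

Answer: F K B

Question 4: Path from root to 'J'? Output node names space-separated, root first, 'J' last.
Answer: F D J

Derivation:
Walk down from root: F -> D -> J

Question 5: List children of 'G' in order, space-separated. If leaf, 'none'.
Node G's children (from adjacency): (leaf)

Answer: none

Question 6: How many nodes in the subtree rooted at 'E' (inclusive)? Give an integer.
Answer: 2

Derivation:
Subtree rooted at E contains: E, G
Count = 2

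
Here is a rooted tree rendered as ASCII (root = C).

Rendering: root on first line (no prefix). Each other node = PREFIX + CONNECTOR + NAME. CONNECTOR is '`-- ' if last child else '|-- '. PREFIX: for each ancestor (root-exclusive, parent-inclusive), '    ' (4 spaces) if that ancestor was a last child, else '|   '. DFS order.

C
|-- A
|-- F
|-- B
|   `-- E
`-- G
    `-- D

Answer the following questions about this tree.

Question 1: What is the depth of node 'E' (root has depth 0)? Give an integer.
Answer: 2

Derivation:
Path from root to E: C -> B -> E
Depth = number of edges = 2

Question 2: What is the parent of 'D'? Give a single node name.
Answer: G

Derivation:
Scan adjacency: D appears as child of G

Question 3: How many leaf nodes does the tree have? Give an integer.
Leaves (nodes with no children): A, D, E, F

Answer: 4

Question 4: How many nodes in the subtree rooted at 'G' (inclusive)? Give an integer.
Subtree rooted at G contains: D, G
Count = 2

Answer: 2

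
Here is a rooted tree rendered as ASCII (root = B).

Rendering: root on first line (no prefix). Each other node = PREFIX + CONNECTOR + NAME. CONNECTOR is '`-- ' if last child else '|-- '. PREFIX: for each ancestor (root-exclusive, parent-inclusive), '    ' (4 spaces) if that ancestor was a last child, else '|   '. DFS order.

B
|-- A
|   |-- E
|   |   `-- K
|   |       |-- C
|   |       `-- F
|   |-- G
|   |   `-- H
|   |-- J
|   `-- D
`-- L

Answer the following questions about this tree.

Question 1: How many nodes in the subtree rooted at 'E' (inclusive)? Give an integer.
Answer: 4

Derivation:
Subtree rooted at E contains: C, E, F, K
Count = 4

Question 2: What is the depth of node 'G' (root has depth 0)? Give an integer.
Answer: 2

Derivation:
Path from root to G: B -> A -> G
Depth = number of edges = 2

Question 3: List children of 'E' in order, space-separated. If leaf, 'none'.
Answer: K

Derivation:
Node E's children (from adjacency): K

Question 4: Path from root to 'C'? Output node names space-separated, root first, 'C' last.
Walk down from root: B -> A -> E -> K -> C

Answer: B A E K C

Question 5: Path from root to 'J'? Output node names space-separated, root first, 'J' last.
Answer: B A J

Derivation:
Walk down from root: B -> A -> J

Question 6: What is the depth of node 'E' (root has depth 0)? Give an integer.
Answer: 2

Derivation:
Path from root to E: B -> A -> E
Depth = number of edges = 2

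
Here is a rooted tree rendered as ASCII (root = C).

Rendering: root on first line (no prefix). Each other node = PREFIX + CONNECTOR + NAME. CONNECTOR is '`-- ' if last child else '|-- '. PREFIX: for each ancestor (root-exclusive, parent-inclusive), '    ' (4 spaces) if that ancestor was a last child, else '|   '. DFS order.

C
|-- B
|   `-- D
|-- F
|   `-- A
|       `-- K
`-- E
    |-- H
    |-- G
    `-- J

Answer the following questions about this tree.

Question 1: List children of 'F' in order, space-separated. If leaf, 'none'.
Node F's children (from adjacency): A

Answer: A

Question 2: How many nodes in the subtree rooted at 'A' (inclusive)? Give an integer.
Subtree rooted at A contains: A, K
Count = 2

Answer: 2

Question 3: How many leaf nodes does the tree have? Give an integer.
Leaves (nodes with no children): D, G, H, J, K

Answer: 5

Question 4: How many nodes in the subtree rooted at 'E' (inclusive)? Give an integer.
Answer: 4

Derivation:
Subtree rooted at E contains: E, G, H, J
Count = 4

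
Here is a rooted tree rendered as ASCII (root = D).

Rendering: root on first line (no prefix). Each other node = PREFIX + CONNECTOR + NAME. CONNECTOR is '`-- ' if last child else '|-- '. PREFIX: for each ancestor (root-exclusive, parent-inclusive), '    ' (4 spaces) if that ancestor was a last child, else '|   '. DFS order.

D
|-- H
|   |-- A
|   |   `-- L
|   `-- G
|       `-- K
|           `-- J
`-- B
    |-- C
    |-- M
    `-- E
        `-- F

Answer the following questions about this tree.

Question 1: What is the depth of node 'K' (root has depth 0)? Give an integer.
Path from root to K: D -> H -> G -> K
Depth = number of edges = 3

Answer: 3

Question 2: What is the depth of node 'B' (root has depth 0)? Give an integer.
Answer: 1

Derivation:
Path from root to B: D -> B
Depth = number of edges = 1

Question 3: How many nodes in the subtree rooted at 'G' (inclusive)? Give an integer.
Subtree rooted at G contains: G, J, K
Count = 3

Answer: 3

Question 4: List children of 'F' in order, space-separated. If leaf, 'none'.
Node F's children (from adjacency): (leaf)

Answer: none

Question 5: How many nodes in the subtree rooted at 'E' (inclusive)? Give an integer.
Answer: 2

Derivation:
Subtree rooted at E contains: E, F
Count = 2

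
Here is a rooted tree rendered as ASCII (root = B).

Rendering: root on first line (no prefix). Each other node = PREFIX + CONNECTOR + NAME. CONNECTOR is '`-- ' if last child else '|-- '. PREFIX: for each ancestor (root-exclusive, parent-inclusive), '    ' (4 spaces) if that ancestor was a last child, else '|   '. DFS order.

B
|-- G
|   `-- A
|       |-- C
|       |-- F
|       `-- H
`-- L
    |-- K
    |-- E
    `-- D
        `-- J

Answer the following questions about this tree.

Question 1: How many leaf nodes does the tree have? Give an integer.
Leaves (nodes with no children): C, E, F, H, J, K

Answer: 6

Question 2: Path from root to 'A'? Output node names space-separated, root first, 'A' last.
Answer: B G A

Derivation:
Walk down from root: B -> G -> A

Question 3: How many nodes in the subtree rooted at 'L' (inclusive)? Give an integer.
Answer: 5

Derivation:
Subtree rooted at L contains: D, E, J, K, L
Count = 5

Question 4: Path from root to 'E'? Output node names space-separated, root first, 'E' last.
Walk down from root: B -> L -> E

Answer: B L E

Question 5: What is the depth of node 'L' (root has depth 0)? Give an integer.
Answer: 1

Derivation:
Path from root to L: B -> L
Depth = number of edges = 1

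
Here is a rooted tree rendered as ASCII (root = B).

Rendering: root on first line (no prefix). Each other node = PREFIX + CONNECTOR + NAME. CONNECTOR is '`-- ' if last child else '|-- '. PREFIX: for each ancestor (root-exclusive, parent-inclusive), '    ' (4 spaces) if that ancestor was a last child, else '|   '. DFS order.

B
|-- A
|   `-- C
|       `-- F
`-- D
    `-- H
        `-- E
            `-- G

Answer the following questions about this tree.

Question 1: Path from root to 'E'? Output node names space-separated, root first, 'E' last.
Answer: B D H E

Derivation:
Walk down from root: B -> D -> H -> E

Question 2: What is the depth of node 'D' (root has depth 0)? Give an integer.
Path from root to D: B -> D
Depth = number of edges = 1

Answer: 1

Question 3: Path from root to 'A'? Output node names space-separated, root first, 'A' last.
Walk down from root: B -> A

Answer: B A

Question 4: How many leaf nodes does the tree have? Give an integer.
Leaves (nodes with no children): F, G

Answer: 2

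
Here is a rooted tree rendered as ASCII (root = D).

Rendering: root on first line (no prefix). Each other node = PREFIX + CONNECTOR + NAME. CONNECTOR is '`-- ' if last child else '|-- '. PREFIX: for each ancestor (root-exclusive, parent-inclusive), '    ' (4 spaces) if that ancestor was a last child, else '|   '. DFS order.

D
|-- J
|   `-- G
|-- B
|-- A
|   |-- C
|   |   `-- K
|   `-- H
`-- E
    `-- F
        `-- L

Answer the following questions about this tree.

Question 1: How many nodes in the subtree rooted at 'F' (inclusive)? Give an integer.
Subtree rooted at F contains: F, L
Count = 2

Answer: 2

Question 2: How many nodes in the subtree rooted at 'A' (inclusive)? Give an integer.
Subtree rooted at A contains: A, C, H, K
Count = 4

Answer: 4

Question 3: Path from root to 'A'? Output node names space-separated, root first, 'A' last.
Answer: D A

Derivation:
Walk down from root: D -> A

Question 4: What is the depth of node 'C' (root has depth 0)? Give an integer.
Answer: 2

Derivation:
Path from root to C: D -> A -> C
Depth = number of edges = 2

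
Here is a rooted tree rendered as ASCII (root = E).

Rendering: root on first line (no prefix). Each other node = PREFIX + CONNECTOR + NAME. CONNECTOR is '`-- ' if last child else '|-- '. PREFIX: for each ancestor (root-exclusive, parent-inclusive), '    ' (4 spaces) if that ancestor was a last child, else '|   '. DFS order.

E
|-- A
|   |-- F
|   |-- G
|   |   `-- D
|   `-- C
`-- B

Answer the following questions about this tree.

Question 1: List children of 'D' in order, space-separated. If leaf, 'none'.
Answer: none

Derivation:
Node D's children (from adjacency): (leaf)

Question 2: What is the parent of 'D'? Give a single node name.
Answer: G

Derivation:
Scan adjacency: D appears as child of G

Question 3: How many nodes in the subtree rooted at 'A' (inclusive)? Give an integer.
Subtree rooted at A contains: A, C, D, F, G
Count = 5

Answer: 5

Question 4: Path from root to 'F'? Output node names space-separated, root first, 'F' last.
Answer: E A F

Derivation:
Walk down from root: E -> A -> F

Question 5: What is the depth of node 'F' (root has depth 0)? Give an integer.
Path from root to F: E -> A -> F
Depth = number of edges = 2

Answer: 2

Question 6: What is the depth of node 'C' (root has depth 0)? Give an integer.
Path from root to C: E -> A -> C
Depth = number of edges = 2

Answer: 2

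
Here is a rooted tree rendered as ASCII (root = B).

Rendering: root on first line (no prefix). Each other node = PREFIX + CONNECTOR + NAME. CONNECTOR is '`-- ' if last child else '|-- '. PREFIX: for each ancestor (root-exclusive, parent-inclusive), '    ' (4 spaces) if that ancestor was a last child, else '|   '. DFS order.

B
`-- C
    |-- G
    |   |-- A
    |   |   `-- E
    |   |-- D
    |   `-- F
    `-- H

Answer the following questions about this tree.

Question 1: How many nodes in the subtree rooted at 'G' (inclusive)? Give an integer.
Answer: 5

Derivation:
Subtree rooted at G contains: A, D, E, F, G
Count = 5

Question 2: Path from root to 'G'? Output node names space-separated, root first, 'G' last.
Walk down from root: B -> C -> G

Answer: B C G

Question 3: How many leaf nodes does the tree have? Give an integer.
Leaves (nodes with no children): D, E, F, H

Answer: 4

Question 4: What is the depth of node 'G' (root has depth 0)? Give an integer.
Answer: 2

Derivation:
Path from root to G: B -> C -> G
Depth = number of edges = 2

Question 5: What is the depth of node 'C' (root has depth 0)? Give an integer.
Path from root to C: B -> C
Depth = number of edges = 1

Answer: 1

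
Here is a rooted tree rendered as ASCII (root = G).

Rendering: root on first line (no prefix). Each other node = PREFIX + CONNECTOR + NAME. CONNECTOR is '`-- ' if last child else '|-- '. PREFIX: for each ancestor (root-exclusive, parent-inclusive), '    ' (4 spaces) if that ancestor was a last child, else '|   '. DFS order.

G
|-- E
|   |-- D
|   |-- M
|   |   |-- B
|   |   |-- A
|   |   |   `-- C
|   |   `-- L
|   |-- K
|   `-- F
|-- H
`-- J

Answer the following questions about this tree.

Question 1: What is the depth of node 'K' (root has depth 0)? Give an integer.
Answer: 2

Derivation:
Path from root to K: G -> E -> K
Depth = number of edges = 2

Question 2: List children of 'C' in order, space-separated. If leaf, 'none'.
Node C's children (from adjacency): (leaf)

Answer: none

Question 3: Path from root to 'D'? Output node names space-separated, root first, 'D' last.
Walk down from root: G -> E -> D

Answer: G E D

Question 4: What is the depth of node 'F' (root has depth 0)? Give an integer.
Path from root to F: G -> E -> F
Depth = number of edges = 2

Answer: 2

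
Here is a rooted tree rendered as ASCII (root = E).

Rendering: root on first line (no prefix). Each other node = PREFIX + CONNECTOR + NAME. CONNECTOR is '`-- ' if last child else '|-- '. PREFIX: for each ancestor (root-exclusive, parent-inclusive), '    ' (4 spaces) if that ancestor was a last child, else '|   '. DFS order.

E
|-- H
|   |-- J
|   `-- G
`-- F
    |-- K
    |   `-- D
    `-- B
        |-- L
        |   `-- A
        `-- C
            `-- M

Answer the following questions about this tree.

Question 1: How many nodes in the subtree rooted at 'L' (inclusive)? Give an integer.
Subtree rooted at L contains: A, L
Count = 2

Answer: 2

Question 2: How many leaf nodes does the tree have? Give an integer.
Leaves (nodes with no children): A, D, G, J, M

Answer: 5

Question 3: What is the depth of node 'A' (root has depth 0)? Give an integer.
Answer: 4

Derivation:
Path from root to A: E -> F -> B -> L -> A
Depth = number of edges = 4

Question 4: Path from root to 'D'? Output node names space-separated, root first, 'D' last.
Answer: E F K D

Derivation:
Walk down from root: E -> F -> K -> D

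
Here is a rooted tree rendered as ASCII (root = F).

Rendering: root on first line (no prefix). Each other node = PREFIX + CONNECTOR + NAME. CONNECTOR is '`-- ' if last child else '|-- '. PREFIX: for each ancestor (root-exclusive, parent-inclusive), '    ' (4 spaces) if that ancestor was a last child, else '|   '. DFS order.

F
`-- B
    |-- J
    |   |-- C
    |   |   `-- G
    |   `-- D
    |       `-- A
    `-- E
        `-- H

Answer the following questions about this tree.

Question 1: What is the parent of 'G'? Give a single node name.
Scan adjacency: G appears as child of C

Answer: C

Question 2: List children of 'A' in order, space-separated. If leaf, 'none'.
Node A's children (from adjacency): (leaf)

Answer: none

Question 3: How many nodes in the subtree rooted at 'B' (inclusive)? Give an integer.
Subtree rooted at B contains: A, B, C, D, E, G, H, J
Count = 8

Answer: 8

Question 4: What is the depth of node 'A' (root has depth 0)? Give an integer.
Answer: 4

Derivation:
Path from root to A: F -> B -> J -> D -> A
Depth = number of edges = 4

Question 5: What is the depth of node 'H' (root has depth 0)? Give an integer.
Path from root to H: F -> B -> E -> H
Depth = number of edges = 3

Answer: 3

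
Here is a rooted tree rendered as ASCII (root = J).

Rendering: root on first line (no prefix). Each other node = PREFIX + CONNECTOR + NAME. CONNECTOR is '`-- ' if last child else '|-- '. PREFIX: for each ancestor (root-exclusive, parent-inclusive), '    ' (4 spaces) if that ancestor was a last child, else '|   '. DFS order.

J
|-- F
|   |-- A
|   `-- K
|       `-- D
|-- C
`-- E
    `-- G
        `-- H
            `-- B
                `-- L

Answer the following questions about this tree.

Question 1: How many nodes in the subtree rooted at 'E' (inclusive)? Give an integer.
Answer: 5

Derivation:
Subtree rooted at E contains: B, E, G, H, L
Count = 5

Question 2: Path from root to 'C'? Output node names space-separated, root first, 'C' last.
Answer: J C

Derivation:
Walk down from root: J -> C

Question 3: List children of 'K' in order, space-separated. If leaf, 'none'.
Answer: D

Derivation:
Node K's children (from adjacency): D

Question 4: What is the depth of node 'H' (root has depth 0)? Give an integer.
Path from root to H: J -> E -> G -> H
Depth = number of edges = 3

Answer: 3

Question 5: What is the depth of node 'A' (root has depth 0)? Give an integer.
Answer: 2

Derivation:
Path from root to A: J -> F -> A
Depth = number of edges = 2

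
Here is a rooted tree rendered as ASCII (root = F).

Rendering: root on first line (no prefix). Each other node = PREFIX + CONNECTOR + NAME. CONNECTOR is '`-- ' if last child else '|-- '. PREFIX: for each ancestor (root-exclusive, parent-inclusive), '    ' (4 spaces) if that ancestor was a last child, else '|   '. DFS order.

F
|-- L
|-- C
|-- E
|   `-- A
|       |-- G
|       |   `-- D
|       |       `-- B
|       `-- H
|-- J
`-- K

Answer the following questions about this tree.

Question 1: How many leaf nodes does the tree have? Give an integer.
Leaves (nodes with no children): B, C, H, J, K, L

Answer: 6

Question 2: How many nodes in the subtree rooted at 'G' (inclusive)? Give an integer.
Subtree rooted at G contains: B, D, G
Count = 3

Answer: 3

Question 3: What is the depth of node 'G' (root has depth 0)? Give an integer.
Path from root to G: F -> E -> A -> G
Depth = number of edges = 3

Answer: 3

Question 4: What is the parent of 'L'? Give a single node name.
Scan adjacency: L appears as child of F

Answer: F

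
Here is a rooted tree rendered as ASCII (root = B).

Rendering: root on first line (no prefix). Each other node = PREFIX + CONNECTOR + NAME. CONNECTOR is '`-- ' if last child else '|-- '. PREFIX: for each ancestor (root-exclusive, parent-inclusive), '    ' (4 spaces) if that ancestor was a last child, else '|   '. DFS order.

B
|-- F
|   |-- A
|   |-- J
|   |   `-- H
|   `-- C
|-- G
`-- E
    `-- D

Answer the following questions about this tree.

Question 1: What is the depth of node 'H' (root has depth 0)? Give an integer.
Path from root to H: B -> F -> J -> H
Depth = number of edges = 3

Answer: 3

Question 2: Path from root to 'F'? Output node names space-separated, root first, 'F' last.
Walk down from root: B -> F

Answer: B F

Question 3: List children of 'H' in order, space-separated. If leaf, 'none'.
Answer: none

Derivation:
Node H's children (from adjacency): (leaf)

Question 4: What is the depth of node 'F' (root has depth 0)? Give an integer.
Path from root to F: B -> F
Depth = number of edges = 1

Answer: 1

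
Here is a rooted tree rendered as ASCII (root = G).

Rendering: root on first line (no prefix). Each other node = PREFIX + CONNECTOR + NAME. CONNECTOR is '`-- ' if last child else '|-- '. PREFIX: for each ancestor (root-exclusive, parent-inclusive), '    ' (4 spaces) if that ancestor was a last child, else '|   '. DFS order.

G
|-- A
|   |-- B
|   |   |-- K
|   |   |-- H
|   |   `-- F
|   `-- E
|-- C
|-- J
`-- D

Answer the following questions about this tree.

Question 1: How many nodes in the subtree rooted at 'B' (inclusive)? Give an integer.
Answer: 4

Derivation:
Subtree rooted at B contains: B, F, H, K
Count = 4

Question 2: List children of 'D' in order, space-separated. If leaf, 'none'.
Node D's children (from adjacency): (leaf)

Answer: none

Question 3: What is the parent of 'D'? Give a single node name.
Scan adjacency: D appears as child of G

Answer: G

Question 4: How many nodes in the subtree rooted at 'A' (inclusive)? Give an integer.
Answer: 6

Derivation:
Subtree rooted at A contains: A, B, E, F, H, K
Count = 6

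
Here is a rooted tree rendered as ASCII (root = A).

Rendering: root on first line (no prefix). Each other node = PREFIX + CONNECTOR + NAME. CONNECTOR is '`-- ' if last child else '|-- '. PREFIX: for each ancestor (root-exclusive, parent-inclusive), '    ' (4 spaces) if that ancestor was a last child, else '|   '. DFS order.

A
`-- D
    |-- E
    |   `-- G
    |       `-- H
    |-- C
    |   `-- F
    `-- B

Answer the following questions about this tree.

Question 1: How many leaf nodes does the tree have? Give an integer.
Leaves (nodes with no children): B, F, H

Answer: 3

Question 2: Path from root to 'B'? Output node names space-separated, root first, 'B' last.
Walk down from root: A -> D -> B

Answer: A D B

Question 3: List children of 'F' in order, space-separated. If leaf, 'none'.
Answer: none

Derivation:
Node F's children (from adjacency): (leaf)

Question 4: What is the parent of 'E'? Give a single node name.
Scan adjacency: E appears as child of D

Answer: D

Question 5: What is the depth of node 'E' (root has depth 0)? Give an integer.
Path from root to E: A -> D -> E
Depth = number of edges = 2

Answer: 2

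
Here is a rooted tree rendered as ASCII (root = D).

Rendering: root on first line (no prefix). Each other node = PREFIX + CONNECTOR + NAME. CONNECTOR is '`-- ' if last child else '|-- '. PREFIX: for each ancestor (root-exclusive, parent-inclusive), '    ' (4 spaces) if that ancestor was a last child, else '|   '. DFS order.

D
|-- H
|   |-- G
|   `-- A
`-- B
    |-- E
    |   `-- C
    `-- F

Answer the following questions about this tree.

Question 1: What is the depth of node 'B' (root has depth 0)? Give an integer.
Path from root to B: D -> B
Depth = number of edges = 1

Answer: 1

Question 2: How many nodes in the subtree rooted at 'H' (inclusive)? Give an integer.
Subtree rooted at H contains: A, G, H
Count = 3

Answer: 3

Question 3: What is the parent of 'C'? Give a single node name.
Scan adjacency: C appears as child of E

Answer: E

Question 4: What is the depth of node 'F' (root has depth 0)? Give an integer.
Path from root to F: D -> B -> F
Depth = number of edges = 2

Answer: 2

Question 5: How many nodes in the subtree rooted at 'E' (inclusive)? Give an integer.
Subtree rooted at E contains: C, E
Count = 2

Answer: 2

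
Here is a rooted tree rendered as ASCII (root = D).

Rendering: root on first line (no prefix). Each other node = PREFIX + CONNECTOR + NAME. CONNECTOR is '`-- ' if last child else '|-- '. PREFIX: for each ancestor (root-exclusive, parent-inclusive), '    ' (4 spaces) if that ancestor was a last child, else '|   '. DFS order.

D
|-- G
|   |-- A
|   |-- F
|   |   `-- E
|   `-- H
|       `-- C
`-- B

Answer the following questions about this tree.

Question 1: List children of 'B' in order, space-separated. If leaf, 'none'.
Node B's children (from adjacency): (leaf)

Answer: none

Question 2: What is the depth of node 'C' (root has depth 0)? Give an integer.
Path from root to C: D -> G -> H -> C
Depth = number of edges = 3

Answer: 3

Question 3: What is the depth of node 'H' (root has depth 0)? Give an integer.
Answer: 2

Derivation:
Path from root to H: D -> G -> H
Depth = number of edges = 2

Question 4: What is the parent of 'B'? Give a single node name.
Answer: D

Derivation:
Scan adjacency: B appears as child of D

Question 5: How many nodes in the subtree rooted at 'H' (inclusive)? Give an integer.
Answer: 2

Derivation:
Subtree rooted at H contains: C, H
Count = 2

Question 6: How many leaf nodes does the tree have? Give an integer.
Leaves (nodes with no children): A, B, C, E

Answer: 4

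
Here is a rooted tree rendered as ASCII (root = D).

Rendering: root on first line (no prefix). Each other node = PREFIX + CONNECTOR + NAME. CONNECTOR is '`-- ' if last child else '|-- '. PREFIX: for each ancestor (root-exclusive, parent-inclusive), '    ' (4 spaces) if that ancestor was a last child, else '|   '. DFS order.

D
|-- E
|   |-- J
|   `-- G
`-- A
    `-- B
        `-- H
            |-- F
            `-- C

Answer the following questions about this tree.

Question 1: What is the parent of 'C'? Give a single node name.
Answer: H

Derivation:
Scan adjacency: C appears as child of H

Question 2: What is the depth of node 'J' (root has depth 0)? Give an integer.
Path from root to J: D -> E -> J
Depth = number of edges = 2

Answer: 2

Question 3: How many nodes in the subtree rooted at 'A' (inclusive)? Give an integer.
Answer: 5

Derivation:
Subtree rooted at A contains: A, B, C, F, H
Count = 5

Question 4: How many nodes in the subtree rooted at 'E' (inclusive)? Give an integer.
Answer: 3

Derivation:
Subtree rooted at E contains: E, G, J
Count = 3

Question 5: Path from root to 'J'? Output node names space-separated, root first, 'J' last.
Answer: D E J

Derivation:
Walk down from root: D -> E -> J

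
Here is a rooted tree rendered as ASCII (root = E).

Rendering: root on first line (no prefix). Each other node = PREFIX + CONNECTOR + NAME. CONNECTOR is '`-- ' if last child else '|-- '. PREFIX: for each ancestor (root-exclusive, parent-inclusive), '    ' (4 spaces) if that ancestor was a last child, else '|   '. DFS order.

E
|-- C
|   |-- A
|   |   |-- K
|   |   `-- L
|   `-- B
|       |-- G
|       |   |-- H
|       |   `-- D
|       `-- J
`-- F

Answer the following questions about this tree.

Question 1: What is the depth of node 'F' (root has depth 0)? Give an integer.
Answer: 1

Derivation:
Path from root to F: E -> F
Depth = number of edges = 1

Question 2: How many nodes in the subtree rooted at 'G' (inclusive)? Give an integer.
Answer: 3

Derivation:
Subtree rooted at G contains: D, G, H
Count = 3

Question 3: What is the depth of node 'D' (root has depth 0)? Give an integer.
Path from root to D: E -> C -> B -> G -> D
Depth = number of edges = 4

Answer: 4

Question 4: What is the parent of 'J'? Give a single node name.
Answer: B

Derivation:
Scan adjacency: J appears as child of B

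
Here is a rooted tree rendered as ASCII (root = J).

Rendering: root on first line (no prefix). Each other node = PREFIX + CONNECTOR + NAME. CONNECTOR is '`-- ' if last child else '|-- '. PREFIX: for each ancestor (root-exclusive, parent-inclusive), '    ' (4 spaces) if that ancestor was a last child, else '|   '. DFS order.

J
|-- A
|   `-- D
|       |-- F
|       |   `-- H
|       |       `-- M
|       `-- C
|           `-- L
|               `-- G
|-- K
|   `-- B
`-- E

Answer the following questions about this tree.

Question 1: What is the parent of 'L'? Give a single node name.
Answer: C

Derivation:
Scan adjacency: L appears as child of C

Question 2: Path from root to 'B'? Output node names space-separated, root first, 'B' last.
Answer: J K B

Derivation:
Walk down from root: J -> K -> B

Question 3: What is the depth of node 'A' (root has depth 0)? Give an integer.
Answer: 1

Derivation:
Path from root to A: J -> A
Depth = number of edges = 1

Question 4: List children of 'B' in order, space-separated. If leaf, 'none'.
Answer: none

Derivation:
Node B's children (from adjacency): (leaf)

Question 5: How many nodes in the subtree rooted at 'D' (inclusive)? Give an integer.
Subtree rooted at D contains: C, D, F, G, H, L, M
Count = 7

Answer: 7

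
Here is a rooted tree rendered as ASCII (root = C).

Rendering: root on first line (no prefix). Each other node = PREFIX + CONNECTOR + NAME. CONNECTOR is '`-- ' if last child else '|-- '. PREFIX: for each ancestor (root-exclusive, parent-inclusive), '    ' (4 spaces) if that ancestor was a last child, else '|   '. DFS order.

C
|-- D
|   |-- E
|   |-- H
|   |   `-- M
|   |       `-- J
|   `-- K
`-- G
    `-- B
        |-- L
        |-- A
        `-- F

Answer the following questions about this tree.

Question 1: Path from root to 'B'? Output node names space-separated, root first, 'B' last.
Answer: C G B

Derivation:
Walk down from root: C -> G -> B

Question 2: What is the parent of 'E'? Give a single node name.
Answer: D

Derivation:
Scan adjacency: E appears as child of D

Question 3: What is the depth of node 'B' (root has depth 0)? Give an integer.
Path from root to B: C -> G -> B
Depth = number of edges = 2

Answer: 2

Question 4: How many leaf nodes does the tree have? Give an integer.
Answer: 6

Derivation:
Leaves (nodes with no children): A, E, F, J, K, L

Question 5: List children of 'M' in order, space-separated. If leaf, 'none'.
Answer: J

Derivation:
Node M's children (from adjacency): J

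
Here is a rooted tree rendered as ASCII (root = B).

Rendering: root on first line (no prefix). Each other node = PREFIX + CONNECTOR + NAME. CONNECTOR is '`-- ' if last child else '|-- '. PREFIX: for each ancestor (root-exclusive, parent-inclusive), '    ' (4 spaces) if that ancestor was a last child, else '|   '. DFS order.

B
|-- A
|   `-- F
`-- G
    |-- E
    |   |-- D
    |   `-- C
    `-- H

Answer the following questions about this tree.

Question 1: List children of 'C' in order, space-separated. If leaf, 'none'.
Node C's children (from adjacency): (leaf)

Answer: none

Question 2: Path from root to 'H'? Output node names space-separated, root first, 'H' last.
Answer: B G H

Derivation:
Walk down from root: B -> G -> H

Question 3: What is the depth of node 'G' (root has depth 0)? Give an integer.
Path from root to G: B -> G
Depth = number of edges = 1

Answer: 1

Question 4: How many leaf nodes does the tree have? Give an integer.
Leaves (nodes with no children): C, D, F, H

Answer: 4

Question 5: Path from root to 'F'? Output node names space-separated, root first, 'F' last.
Walk down from root: B -> A -> F

Answer: B A F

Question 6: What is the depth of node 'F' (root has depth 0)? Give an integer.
Answer: 2

Derivation:
Path from root to F: B -> A -> F
Depth = number of edges = 2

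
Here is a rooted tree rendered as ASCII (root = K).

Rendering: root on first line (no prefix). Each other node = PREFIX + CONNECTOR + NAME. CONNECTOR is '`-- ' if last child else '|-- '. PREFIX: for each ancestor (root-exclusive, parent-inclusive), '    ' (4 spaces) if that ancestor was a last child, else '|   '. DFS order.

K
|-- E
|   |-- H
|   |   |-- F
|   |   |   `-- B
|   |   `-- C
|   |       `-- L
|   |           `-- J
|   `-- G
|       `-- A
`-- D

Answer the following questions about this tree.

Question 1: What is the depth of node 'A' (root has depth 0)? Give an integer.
Path from root to A: K -> E -> G -> A
Depth = number of edges = 3

Answer: 3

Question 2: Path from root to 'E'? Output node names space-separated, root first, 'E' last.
Walk down from root: K -> E

Answer: K E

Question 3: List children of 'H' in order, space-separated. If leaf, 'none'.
Answer: F C

Derivation:
Node H's children (from adjacency): F, C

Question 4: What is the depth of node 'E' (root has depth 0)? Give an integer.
Path from root to E: K -> E
Depth = number of edges = 1

Answer: 1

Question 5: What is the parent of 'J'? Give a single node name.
Answer: L

Derivation:
Scan adjacency: J appears as child of L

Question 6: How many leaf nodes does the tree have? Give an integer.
Leaves (nodes with no children): A, B, D, J

Answer: 4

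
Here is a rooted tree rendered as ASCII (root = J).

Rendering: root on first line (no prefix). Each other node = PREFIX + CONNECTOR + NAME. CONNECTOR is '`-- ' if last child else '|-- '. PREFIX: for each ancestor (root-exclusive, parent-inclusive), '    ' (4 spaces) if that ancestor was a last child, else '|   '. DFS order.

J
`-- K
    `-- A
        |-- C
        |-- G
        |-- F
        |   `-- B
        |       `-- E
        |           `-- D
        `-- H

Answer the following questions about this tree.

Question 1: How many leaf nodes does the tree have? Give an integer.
Answer: 4

Derivation:
Leaves (nodes with no children): C, D, G, H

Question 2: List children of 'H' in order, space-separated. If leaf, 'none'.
Answer: none

Derivation:
Node H's children (from adjacency): (leaf)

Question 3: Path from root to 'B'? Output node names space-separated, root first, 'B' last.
Answer: J K A F B

Derivation:
Walk down from root: J -> K -> A -> F -> B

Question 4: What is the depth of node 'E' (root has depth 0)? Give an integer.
Path from root to E: J -> K -> A -> F -> B -> E
Depth = number of edges = 5

Answer: 5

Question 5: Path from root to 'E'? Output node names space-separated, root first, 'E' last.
Answer: J K A F B E

Derivation:
Walk down from root: J -> K -> A -> F -> B -> E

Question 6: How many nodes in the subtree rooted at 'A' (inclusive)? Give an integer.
Subtree rooted at A contains: A, B, C, D, E, F, G, H
Count = 8

Answer: 8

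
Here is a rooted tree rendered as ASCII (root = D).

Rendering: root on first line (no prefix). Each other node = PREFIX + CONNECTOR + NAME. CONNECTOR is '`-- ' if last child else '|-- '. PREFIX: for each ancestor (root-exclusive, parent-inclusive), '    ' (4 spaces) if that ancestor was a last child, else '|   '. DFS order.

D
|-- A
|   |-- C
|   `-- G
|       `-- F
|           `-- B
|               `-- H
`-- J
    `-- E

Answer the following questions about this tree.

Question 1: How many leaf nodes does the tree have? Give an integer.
Answer: 3

Derivation:
Leaves (nodes with no children): C, E, H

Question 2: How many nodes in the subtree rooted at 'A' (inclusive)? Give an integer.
Answer: 6

Derivation:
Subtree rooted at A contains: A, B, C, F, G, H
Count = 6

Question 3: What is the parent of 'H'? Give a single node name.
Scan adjacency: H appears as child of B

Answer: B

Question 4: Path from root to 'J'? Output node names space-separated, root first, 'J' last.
Answer: D J

Derivation:
Walk down from root: D -> J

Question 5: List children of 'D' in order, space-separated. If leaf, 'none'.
Answer: A J

Derivation:
Node D's children (from adjacency): A, J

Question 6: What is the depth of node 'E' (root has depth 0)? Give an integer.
Path from root to E: D -> J -> E
Depth = number of edges = 2

Answer: 2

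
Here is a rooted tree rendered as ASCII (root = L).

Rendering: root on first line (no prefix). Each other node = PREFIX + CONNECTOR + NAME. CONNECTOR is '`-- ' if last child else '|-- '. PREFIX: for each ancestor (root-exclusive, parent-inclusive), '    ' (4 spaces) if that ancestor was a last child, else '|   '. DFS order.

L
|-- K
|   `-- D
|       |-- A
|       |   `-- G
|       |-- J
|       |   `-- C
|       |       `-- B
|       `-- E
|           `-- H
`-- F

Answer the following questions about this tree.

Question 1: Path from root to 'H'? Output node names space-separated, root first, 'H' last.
Answer: L K D E H

Derivation:
Walk down from root: L -> K -> D -> E -> H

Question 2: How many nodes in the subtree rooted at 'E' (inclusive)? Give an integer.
Answer: 2

Derivation:
Subtree rooted at E contains: E, H
Count = 2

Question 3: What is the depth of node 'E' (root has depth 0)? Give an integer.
Path from root to E: L -> K -> D -> E
Depth = number of edges = 3

Answer: 3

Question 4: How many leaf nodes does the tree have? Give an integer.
Leaves (nodes with no children): B, F, G, H

Answer: 4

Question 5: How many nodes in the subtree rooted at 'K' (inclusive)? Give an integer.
Subtree rooted at K contains: A, B, C, D, E, G, H, J, K
Count = 9

Answer: 9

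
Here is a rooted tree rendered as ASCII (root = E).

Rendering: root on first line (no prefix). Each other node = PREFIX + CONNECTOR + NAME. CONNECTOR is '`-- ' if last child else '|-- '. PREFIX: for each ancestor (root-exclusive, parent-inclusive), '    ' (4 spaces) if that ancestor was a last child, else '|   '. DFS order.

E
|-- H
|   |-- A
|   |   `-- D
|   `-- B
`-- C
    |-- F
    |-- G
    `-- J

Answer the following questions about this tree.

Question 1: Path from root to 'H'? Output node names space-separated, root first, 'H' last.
Walk down from root: E -> H

Answer: E H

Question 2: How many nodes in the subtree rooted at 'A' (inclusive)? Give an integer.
Subtree rooted at A contains: A, D
Count = 2

Answer: 2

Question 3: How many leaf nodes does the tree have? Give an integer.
Leaves (nodes with no children): B, D, F, G, J

Answer: 5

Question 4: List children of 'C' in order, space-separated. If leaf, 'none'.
Answer: F G J

Derivation:
Node C's children (from adjacency): F, G, J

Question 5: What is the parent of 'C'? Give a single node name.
Scan adjacency: C appears as child of E

Answer: E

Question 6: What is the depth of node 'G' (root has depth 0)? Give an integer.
Answer: 2

Derivation:
Path from root to G: E -> C -> G
Depth = number of edges = 2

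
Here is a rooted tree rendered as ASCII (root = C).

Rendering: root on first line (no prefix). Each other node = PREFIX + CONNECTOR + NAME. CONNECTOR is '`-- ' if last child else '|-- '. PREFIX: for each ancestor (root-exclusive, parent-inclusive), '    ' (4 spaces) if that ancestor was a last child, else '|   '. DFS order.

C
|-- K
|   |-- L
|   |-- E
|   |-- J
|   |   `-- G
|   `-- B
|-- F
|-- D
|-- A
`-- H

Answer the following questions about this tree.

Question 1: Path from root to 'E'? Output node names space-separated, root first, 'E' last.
Walk down from root: C -> K -> E

Answer: C K E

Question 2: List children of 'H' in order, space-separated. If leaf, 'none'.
Answer: none

Derivation:
Node H's children (from adjacency): (leaf)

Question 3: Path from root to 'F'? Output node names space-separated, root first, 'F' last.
Walk down from root: C -> F

Answer: C F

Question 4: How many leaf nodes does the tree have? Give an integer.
Answer: 8

Derivation:
Leaves (nodes with no children): A, B, D, E, F, G, H, L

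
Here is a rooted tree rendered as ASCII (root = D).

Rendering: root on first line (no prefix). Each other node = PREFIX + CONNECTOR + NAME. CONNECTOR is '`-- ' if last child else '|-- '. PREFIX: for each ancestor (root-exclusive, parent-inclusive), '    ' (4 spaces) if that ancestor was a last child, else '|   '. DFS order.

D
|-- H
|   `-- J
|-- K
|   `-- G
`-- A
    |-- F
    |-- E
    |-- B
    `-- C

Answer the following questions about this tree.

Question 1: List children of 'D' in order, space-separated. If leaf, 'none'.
Node D's children (from adjacency): H, K, A

Answer: H K A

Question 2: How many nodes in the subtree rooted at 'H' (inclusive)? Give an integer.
Answer: 2

Derivation:
Subtree rooted at H contains: H, J
Count = 2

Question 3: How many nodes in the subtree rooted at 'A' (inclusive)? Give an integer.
Answer: 5

Derivation:
Subtree rooted at A contains: A, B, C, E, F
Count = 5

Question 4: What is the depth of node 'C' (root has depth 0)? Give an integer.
Path from root to C: D -> A -> C
Depth = number of edges = 2

Answer: 2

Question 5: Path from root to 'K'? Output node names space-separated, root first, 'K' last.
Walk down from root: D -> K

Answer: D K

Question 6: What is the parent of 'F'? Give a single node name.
Answer: A

Derivation:
Scan adjacency: F appears as child of A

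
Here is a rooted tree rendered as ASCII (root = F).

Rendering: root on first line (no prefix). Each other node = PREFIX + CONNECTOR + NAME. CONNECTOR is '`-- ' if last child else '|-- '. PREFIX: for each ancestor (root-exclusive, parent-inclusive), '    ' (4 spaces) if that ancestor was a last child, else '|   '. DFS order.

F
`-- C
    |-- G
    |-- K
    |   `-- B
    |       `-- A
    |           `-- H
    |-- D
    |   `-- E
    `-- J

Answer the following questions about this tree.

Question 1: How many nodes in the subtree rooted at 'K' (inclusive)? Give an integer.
Subtree rooted at K contains: A, B, H, K
Count = 4

Answer: 4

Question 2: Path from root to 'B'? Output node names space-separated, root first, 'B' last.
Answer: F C K B

Derivation:
Walk down from root: F -> C -> K -> B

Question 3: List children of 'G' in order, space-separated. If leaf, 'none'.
Answer: none

Derivation:
Node G's children (from adjacency): (leaf)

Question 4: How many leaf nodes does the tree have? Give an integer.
Leaves (nodes with no children): E, G, H, J

Answer: 4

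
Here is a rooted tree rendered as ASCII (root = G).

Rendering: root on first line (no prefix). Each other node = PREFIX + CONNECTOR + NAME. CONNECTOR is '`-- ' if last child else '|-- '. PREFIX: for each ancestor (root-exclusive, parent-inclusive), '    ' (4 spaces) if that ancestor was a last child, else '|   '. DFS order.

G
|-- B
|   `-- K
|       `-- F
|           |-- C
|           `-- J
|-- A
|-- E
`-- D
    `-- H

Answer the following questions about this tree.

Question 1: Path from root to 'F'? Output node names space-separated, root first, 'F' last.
Walk down from root: G -> B -> K -> F

Answer: G B K F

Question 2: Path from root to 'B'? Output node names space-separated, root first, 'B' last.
Walk down from root: G -> B

Answer: G B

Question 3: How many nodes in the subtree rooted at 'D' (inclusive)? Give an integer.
Answer: 2

Derivation:
Subtree rooted at D contains: D, H
Count = 2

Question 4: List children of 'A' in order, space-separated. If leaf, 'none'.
Answer: none

Derivation:
Node A's children (from adjacency): (leaf)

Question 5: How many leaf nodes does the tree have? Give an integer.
Leaves (nodes with no children): A, C, E, H, J

Answer: 5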